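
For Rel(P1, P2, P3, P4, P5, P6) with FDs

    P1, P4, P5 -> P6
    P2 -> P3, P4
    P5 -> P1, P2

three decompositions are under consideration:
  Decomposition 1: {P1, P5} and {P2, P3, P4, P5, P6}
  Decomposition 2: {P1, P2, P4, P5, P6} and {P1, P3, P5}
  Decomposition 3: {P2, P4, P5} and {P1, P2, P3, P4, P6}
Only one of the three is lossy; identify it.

Decomposition 1: common = {P5}, closure = {P1, P2, P3, P4, P5, P6} → lossless.
Decomposition 2: common = {P1, P5}, closure = {P1, P2, P3, P4, P5, P6} → lossless.
Decomposition 3: common = {P2, P4}, closure = {P2, P3, P4} → lossy.

Decomposition 3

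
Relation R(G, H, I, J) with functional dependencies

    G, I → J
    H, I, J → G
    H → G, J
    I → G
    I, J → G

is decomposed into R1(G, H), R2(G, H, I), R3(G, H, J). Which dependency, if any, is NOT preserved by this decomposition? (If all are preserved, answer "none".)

Check G, I → J: no single fragment contains all of {G, I, J}, and the restricted closure of {G, I} across the fragments never reaches {J}.
H, I, J → G is preserved.
H → G, J is preserved.
I → G is preserved.
I, J → G is preserved.

G, I → J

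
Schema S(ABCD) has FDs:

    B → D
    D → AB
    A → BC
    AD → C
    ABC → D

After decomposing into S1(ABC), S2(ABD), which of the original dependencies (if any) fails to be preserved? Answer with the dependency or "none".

none

B → D lies within S2.
D → AB lies within S2.
A → BC lies within S1.
AD → C: restricted closure across fragments reaches C.
ABC → D: restricted closure across fragments reaches D.
Every dependency is enforceable on the fragments, so the decomposition is dependency-preserving.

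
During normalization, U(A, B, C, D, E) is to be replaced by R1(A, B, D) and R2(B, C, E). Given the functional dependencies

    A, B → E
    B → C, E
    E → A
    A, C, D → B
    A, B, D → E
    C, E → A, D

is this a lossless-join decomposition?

Common attributes: R1 ∩ R2 = {B}.
Closure of {B}: B → C, E applies, adding C, E; E → A applies, adding A; C, E → A, D applies, adding D. So (B)⁺ = {A, B, C, D, E}.
This closure contains every attribute of R1, so R1 ∩ R2 → R1. The join is lossless.

Yes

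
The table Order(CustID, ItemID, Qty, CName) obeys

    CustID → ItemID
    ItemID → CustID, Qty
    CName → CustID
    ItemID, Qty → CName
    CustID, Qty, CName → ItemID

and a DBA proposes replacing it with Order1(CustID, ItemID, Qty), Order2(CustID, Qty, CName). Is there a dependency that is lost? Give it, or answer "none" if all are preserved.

none

CustID → ItemID lies within Order1.
ItemID → CustID, Qty lies within Order1.
CName → CustID lies within Order2.
ItemID, Qty → CName: restricted closure across fragments reaches CName.
CustID, Qty, CName → ItemID: restricted closure across fragments reaches ItemID.
Every dependency is enforceable on the fragments, so the decomposition is dependency-preserving.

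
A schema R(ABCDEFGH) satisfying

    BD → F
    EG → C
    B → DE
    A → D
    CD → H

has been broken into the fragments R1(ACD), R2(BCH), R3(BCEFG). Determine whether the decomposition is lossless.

Chase test. Columns are ABCDEFGH; row i has aⱼ where attribute j ∈ Ri, else bᵢⱼ.
Initial tableau (one row per fragment):
  row 1: a1 b12 a3 a4 b15 b16 b17 b18
  row 2: b21 a2 a3 b24 b25 b26 b27 a8
  row 3: b31 a2 a3 b34 a5 a6 a7 b38
Rows 2 and 3 agree on B; apply B→DE and equate their DE entries.
Rows 2 and 3 agree on CD; apply CD→H and equate their H entries.
Rows 2 and 3 agree on BD; apply BD→F and equate their F entries.
No row becomes fully distinguished — the join is lossy.

No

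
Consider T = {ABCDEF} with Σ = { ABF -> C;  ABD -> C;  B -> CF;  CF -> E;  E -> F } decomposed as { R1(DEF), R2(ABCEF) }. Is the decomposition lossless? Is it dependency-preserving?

Lossless test: (EF)⁺ = {EF}, which is a superkey of neither fragment — lossy.
Dependency preservation: ABD → C is not contained in any single fragment, but the restricted closure of its left-hand side across the fragments still reaches the right-hand side; the remaining FDs each lie inside some fragment. All dependencies are preserved.

lossy but dependency-preserving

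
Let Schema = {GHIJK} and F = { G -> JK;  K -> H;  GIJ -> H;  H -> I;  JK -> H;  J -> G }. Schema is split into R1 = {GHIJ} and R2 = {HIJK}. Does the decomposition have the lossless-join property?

Yes

Common attributes: R1 ∩ R2 = {HIJ}.
Closure of {HIJ}: J → G applies, adding G; G → JK applies, adding K. So (HIJ)⁺ = {GHIJK}.
This closure contains every attribute of R1, so R1 ∩ R2 → R1. The join is lossless.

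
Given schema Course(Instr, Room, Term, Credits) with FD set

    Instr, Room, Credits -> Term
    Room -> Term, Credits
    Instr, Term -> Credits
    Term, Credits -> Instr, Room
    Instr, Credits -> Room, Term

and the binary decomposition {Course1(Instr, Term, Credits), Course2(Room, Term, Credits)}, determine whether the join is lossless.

Yes

Common attributes: Course1 ∩ Course2 = {Term, Credits}.
Closure of {Term, Credits}: Term, Credits → Instr, Room applies, adding Instr, Room. So (Term, Credits)⁺ = {Instr, Room, Term, Credits}.
This closure contains every attribute of Course1, so Course1 ∩ Course2 → Course1. The join is lossless.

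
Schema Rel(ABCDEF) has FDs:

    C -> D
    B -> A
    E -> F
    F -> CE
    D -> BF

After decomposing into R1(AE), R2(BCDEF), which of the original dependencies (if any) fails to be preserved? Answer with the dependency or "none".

Check B → A: no single fragment contains all of {AB}, and the restricted closure of {B} across the fragments never reaches {A}.
C → D is preserved.
E → F is preserved.
F → CE is preserved.
D → BF is preserved.

B -> A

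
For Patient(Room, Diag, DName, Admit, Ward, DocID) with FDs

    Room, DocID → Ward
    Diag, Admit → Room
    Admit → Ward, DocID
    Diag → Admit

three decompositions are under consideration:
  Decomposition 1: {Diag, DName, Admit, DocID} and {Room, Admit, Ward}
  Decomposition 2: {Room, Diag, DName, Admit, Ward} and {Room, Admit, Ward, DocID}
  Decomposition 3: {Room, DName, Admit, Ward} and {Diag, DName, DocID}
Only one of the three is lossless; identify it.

Decomposition 1: common = {Admit}, closure = {Admit, Ward, DocID} → lossy.
Decomposition 2: common = {Room, Admit, Ward}, closure = {Room, Admit, Ward, DocID} → lossless.
Decomposition 3: common = {DName}, closure = {DName} → lossy.

Decomposition 2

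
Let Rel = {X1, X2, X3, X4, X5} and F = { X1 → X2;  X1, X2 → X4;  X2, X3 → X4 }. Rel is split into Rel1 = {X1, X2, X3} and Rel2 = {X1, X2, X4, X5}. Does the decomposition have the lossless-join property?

Common attributes: Rel1 ∩ Rel2 = {X1, X2}.
Closure of {X1, X2}: X1, X2 → X4 applies, adding X4. So (X1, X2)⁺ = {X1, X2, X4}.
The closure contains neither all of Rel1 = {X1, X2, X3} nor all of Rel2 = {X1, X2, X4, X5}, so the common attributes are not a superkey of either fragment. The join is lossy.

No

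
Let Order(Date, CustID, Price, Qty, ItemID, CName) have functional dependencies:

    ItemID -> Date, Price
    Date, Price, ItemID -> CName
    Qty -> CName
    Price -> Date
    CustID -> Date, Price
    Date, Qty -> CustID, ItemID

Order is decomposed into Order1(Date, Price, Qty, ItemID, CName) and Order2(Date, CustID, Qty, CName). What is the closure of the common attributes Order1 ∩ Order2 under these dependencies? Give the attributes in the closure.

Date, CustID, Price, Qty, ItemID, CName

Order1 ∩ Order2 = {Date, Qty, CName}.
Date, Qty → CustID, ItemID applies, adding CustID, ItemID
ItemID → Date, Price applies, adding Price
Closure: {Date, CustID, Price, Qty, ItemID, CName}.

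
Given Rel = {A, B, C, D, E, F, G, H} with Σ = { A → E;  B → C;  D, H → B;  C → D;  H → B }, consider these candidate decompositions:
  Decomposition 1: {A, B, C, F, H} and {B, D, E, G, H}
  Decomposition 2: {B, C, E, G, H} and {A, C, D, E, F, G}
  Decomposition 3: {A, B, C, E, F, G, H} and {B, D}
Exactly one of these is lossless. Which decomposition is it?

Decomposition 3

Decomposition 1: common = {B, H}, closure = {B, C, D, H} → lossy.
Decomposition 2: common = {C, E, G}, closure = {C, D, E, G} → lossy.
Decomposition 3: common = {B}, closure = {B, C, D} → lossless.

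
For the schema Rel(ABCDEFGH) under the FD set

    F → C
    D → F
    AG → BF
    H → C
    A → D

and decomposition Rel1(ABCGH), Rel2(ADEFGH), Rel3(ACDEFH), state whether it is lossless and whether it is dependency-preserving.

Lossless test (chase): Rows 2 and 3 agree on F; apply F→C and equate their C entries. Rows 1 and 2 agree on AG; apply AG→BF and equate their BF entries. Rows 1 and 2 agree on A; apply A→D and equate their D entries. Row 2 is now all distinguished symbols — the join is lossless.
Dependency preservation: AG → BF is not contained in any single fragment, but the restricted closure of its left-hand side across the fragments still reaches the right-hand side; the remaining FDs each lie inside some fragment. All dependencies are preserved.

lossless and dependency-preserving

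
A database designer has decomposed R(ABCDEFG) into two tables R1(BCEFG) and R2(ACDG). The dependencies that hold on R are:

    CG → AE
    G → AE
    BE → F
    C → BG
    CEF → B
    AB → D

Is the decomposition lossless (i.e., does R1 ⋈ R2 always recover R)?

Common attributes: R1 ∩ R2 = {CG}.
Closure of {CG}: CG → AE applies, adding AE; C → BG applies, adding B; AB → D applies, adding D; BE → F applies, adding F. So (CG)⁺ = {ABCDEFG}.
This closure contains every attribute of R1, so R1 ∩ R2 → R1. The join is lossless.

Yes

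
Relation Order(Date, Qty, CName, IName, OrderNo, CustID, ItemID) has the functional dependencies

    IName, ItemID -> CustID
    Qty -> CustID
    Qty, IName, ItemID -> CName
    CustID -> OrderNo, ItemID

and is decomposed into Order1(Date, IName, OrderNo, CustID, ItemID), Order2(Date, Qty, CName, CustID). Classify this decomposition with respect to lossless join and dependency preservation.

Lossless test: (Date, CustID)⁺ = {Date, OrderNo, CustID, ItemID}, which is a superkey of neither fragment — lossy.
Dependency preservation: the restricted closure of {Qty, IName, ItemID} across the fragments never reaches {CName}, so Qty, IName, ItemID → CName cannot be enforced without a join — not preserved.

lossy and not dependency-preserving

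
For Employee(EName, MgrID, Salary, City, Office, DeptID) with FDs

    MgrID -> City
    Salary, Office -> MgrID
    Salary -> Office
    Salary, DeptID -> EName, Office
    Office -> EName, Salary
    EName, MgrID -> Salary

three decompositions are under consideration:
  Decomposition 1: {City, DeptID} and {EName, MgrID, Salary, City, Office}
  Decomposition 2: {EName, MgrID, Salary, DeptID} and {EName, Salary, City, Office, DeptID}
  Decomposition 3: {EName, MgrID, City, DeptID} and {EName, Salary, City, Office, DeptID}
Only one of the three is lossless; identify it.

Decomposition 1: common = {City}, closure = {City} → lossy.
Decomposition 2: common = {EName, Salary, DeptID}, closure = {EName, MgrID, Salary, City, Office, DeptID} → lossless.
Decomposition 3: common = {EName, City, DeptID}, closure = {EName, City, DeptID} → lossy.

Decomposition 2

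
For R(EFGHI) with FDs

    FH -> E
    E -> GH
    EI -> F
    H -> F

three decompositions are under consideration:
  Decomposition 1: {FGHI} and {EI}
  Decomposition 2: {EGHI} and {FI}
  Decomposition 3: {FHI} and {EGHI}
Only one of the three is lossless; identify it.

Decomposition 1: common = {I}, closure = {I} → lossy.
Decomposition 2: common = {I}, closure = {I} → lossy.
Decomposition 3: common = {HI}, closure = {EFGHI} → lossless.

Decomposition 3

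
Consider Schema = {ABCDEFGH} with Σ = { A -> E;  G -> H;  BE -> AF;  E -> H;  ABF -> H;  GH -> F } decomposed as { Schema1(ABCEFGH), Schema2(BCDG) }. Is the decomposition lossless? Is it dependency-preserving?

Lossless test: (BCG)⁺ = {BCFGH}, which is a superkey of neither fragment — lossy.
Dependency preservation: every FD's attributes lie within a single fragment, so each can be enforced locally — preserved.

lossy but dependency-preserving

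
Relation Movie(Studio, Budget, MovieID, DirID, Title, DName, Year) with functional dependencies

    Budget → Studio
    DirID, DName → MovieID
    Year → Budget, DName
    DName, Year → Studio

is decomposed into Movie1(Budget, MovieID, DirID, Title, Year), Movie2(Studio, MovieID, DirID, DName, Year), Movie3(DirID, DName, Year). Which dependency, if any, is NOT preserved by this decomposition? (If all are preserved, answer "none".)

Budget → Studio

Check Budget → Studio: no single fragment contains all of {Studio, Budget}, and the restricted closure of {Budget} across the fragments never reaches {Studio}.
DirID, DName → MovieID is preserved.
Year → Budget, DName is preserved.
DName, Year → Studio is preserved.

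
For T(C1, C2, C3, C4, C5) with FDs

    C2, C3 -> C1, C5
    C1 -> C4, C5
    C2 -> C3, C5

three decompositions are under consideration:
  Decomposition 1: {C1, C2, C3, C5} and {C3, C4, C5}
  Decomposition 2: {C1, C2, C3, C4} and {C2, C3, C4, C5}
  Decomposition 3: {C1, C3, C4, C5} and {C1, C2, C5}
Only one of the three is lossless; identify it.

Decomposition 1: common = {C3, C5}, closure = {C3, C5} → lossy.
Decomposition 2: common = {C2, C3, C4}, closure = {C1, C2, C3, C4, C5} → lossless.
Decomposition 3: common = {C1, C5}, closure = {C1, C4, C5} → lossy.

Decomposition 2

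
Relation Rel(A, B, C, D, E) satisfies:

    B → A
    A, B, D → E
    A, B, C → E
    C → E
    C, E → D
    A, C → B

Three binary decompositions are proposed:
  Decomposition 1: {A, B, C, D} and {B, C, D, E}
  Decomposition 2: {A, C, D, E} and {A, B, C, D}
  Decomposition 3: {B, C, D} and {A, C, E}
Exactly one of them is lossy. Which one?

Decomposition 3

Decomposition 1: common = {B, C, D}, closure = {A, B, C, D, E} → lossless.
Decomposition 2: common = {A, C, D}, closure = {A, B, C, D, E} → lossless.
Decomposition 3: common = {C}, closure = {C, D, E} → lossy.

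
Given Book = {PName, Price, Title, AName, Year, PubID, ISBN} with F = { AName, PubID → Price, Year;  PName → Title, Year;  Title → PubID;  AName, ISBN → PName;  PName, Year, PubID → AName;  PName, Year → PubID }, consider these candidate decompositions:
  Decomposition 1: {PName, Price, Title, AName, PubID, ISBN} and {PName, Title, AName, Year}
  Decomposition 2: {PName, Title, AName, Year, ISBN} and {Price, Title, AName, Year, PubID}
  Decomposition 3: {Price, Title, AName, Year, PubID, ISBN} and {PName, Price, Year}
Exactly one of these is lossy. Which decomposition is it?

Decomposition 1: common = {PName, Title, AName}, closure = {PName, Price, Title, AName, Year, PubID} → lossless.
Decomposition 2: common = {Title, AName, Year}, closure = {Price, Title, AName, Year, PubID} → lossless.
Decomposition 3: common = {Price, Year}, closure = {Price, Year} → lossy.

Decomposition 3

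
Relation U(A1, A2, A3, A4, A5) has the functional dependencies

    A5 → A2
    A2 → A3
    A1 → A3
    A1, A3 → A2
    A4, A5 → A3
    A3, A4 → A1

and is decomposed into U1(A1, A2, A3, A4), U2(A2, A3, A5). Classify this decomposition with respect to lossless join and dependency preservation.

lossy but dependency-preserving

Lossless test: (A2, A3)⁺ = {A2, A3}, which is a superkey of neither fragment — lossy.
Dependency preservation: A4, A5 → A3 is not contained in any single fragment, but the restricted closure of its left-hand side across the fragments still reaches the right-hand side; the remaining FDs each lie inside some fragment. All dependencies are preserved.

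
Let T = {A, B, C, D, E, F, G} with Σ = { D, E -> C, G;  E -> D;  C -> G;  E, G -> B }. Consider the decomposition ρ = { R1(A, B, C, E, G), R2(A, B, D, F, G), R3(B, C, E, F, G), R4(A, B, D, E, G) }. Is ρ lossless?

Chase test. Columns are A, B, C, D, E, F, G; row i has aⱼ where attribute j ∈ Ri, else bᵢⱼ.
Initial tableau (one row per fragment):
  row 1: a1 a2 a3 b14 a5 b16 a7
  row 2: a1 a2 b23 a4 b25 a6 a7
  row 3: b31 a2 a3 b34 a5 a6 a7
  row 4: a1 a2 b43 a4 a5 b46 a7
Rows 1 and 3 agree on E; apply E→D and equate their D entries.
Rows 1 and 4 agree on E; apply E→D and equate their D entries.
Rows 1 and 4 agree on D, E; apply D, E→C, G and equate their C, G entries.
No row becomes fully distinguished — the join is lossy.

No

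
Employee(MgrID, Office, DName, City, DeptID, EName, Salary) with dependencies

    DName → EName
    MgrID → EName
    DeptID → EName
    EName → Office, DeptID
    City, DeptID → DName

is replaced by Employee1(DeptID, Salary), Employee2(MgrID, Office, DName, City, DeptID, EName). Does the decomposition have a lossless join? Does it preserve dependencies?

Lossless test: (DeptID)⁺ = {Office, DeptID, EName}, which is a superkey of neither fragment — lossy.
Dependency preservation: every FD's attributes lie within a single fragment, so each can be enforced locally — preserved.

lossy but dependency-preserving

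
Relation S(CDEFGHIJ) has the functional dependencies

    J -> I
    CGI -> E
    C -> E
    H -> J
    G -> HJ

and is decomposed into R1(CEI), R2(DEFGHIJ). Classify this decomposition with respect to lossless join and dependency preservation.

lossy but dependency-preserving

Lossless test: (EI)⁺ = {EI}, which is a superkey of neither fragment — lossy.
Dependency preservation: CGI → E is not contained in any single fragment, but the restricted closure of its left-hand side across the fragments still reaches the right-hand side; the remaining FDs each lie inside some fragment. All dependencies are preserved.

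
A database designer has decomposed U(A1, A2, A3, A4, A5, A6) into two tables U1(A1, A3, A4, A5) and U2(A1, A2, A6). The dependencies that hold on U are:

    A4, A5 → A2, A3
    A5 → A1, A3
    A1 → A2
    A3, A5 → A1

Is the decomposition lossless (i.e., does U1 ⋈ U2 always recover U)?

Common attributes: U1 ∩ U2 = {A1}.
Closure of {A1}: A1 → A2 applies, adding A2. So (A1)⁺ = {A1, A2}.
The closure contains neither all of U1 = {A1, A3, A4, A5} nor all of U2 = {A1, A2, A6}, so the common attributes are not a superkey of either fragment. The join is lossy.

No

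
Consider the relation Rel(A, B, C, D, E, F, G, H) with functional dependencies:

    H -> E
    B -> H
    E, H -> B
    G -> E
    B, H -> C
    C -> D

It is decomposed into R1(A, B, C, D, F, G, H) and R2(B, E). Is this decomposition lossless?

Common attributes: R1 ∩ R2 = {B}.
Closure of {B}: B → H applies, adding H; B, H → C applies, adding C; C → D applies, adding D; H → E applies, adding E. So (B)⁺ = {B, C, D, E, H}.
This closure contains every attribute of R2, so R1 ∩ R2 → R2. The join is lossless.

Yes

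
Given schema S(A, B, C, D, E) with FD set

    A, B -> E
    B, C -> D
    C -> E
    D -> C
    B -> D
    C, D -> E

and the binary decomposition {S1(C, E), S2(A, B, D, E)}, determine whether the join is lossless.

No

Common attributes: S1 ∩ S2 = {E}.
No dependency enlarges {E}, so (E)⁺ = {E}.
The closure contains neither all of S1 = {C, E} nor all of S2 = {A, B, D, E}, so the common attributes are not a superkey of either fragment. The join is lossy.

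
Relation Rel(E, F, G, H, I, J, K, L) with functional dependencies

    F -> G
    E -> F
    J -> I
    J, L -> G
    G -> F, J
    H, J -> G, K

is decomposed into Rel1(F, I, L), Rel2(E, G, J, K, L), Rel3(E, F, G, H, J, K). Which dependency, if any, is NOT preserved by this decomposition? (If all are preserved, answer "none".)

J -> I

Check J → I: no single fragment contains all of {I, J}, and the restricted closure of {J} across the fragments never reaches {I}.
F → G is preserved.
E → F is preserved.
J, L → G is preserved.
G → F, J is preserved.
H, J → G, K is preserved.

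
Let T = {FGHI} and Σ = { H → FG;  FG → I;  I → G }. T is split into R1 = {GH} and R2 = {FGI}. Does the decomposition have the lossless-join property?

Common attributes: R1 ∩ R2 = {G}.
No dependency enlarges {G}, so (G)⁺ = {G}.
The closure contains neither all of R1 = {GH} nor all of R2 = {FGI}, so the common attributes are not a superkey of either fragment. The join is lossy.

No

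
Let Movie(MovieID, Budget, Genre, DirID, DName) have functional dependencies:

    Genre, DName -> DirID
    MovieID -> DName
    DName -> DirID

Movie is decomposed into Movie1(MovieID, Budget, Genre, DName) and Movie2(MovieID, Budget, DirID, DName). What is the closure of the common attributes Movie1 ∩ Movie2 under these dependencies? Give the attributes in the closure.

Movie1 ∩ Movie2 = {MovieID, Budget, DName}.
DName → DirID applies, adding DirID
Closure: {MovieID, Budget, DirID, DName}.

MovieID, Budget, DirID, DName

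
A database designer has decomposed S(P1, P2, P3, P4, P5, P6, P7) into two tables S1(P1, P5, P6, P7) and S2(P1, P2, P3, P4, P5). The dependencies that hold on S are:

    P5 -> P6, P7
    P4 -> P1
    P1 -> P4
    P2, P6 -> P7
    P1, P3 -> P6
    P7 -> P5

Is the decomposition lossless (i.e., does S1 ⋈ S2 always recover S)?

Common attributes: S1 ∩ S2 = {P1, P5}.
Closure of {P1, P5}: P5 → P6, P7 applies, adding P6, P7; P1 → P4 applies, adding P4. So (P1, P5)⁺ = {P1, P4, P5, P6, P7}.
This closure contains every attribute of S1, so S1 ∩ S2 → S1. The join is lossless.

Yes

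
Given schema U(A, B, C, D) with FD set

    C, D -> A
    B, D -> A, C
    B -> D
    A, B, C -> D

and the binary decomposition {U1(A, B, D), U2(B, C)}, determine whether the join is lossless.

Yes

Common attributes: U1 ∩ U2 = {B}.
Closure of {B}: B → D applies, adding D; B, D → A, C applies, adding A, C. So (B)⁺ = {A, B, C, D}.
This closure contains every attribute of U1, so U1 ∩ U2 → U1. The join is lossless.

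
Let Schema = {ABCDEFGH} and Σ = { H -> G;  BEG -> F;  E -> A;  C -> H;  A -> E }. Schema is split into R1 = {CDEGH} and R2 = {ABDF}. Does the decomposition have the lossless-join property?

Common attributes: R1 ∩ R2 = {D}.
No dependency enlarges {D}, so (D)⁺ = {D}.
The closure contains neither all of R1 = {CDEGH} nor all of R2 = {ABDF}, so the common attributes are not a superkey of either fragment. The join is lossy.

No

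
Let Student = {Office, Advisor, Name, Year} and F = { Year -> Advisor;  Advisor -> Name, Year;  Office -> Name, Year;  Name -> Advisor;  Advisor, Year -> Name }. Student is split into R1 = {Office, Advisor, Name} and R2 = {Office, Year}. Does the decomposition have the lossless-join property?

Yes

Common attributes: R1 ∩ R2 = {Office}.
Closure of {Office}: Office → Name, Year applies, adding Name, Year; Name → Advisor applies, adding Advisor. So (Office)⁺ = {Office, Advisor, Name, Year}.
This closure contains every attribute of R1, so R1 ∩ R2 → R1. The join is lossless.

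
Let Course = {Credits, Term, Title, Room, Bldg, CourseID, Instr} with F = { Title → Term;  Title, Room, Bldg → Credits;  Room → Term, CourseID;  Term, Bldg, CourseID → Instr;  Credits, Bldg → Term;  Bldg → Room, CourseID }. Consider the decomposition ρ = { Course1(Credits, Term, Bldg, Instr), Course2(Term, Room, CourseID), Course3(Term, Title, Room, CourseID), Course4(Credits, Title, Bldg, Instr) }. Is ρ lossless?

Chase test. Columns are Credits, Term, Title, Room, Bldg, CourseID, Instr; row i has aⱼ where attribute j ∈ Coursei, else bᵢⱼ.
Initial tableau (one row per fragment):
  row 1: a1 a2 b13 b14 a5 b16 a7
  row 2: b21 a2 b23 a4 b25 a6 b27
  row 3: b31 a2 a3 a4 b35 a6 b37
  row 4: a1 b42 a3 b44 a5 b46 a7
Rows 3 and 4 agree on Title; apply Title→Term and equate their Term entries.
Rows 1 and 4 agree on Bldg; apply Bldg→Room, CourseID and equate their Room, CourseID entries.
No row becomes fully distinguished — the join is lossy.

No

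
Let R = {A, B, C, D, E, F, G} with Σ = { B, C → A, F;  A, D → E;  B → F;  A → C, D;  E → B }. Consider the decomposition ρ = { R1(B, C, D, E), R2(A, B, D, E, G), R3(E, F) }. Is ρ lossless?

Chase test. Columns are A, B, C, D, E, F, G; row i has aⱼ where attribute j ∈ Ri, else bᵢⱼ.
Initial tableau (one row per fragment):
  row 1: b11 a2 a3 a4 a5 b16 b17
  row 2: a1 a2 b23 a4 a5 b26 a7
  row 3: b31 b32 b33 b34 a5 a6 b37
Rows 1 and 2 agree on B; apply B→F and equate their F entries.
Rows 1 and 3 agree on E; apply E→B and equate their B entries.
Rows 1 and 3 agree on B; apply B→F and equate their F entries.
No row becomes fully distinguished — the join is lossy.

No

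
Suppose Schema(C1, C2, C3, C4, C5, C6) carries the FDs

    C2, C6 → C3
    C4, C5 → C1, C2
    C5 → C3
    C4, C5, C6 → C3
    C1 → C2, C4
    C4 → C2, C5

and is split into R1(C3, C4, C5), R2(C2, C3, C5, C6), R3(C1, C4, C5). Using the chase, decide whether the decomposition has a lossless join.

No

Chase test. Columns are C1, C2, C3, C4, C5, C6; row i has aⱼ where attribute j ∈ Ri, else bᵢⱼ.
Initial tableau (one row per fragment):
  row 1: b11 b12 a3 a4 a5 b16
  row 2: b21 a2 a3 b24 a5 a6
  row 3: a1 b32 b33 a4 a5 b36
Rows 1 and 3 agree on C4, C5; apply C4, C5→C1, C2 and equate their C1, C2 entries.
Rows 1 and 3 agree on C5; apply C5→C3 and equate their C3 entries.
No row becomes fully distinguished — the join is lossy.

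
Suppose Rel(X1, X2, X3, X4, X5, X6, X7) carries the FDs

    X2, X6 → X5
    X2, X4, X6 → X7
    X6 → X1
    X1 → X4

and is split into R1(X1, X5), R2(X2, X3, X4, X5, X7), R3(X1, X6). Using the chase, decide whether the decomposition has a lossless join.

No

Chase test. Columns are X1, X2, X3, X4, X5, X6, X7; row i has aⱼ where attribute j ∈ Ri, else bᵢⱼ.
Initial tableau (one row per fragment):
  row 1: a1 b12 b13 b14 a5 b16 b17
  row 2: b21 a2 a3 a4 a5 b26 a7
  row 3: a1 b32 b33 b34 b35 a6 b37
Rows 1 and 3 agree on X1; apply X1→X4 and equate their X4 entries.
No row becomes fully distinguished — the join is lossy.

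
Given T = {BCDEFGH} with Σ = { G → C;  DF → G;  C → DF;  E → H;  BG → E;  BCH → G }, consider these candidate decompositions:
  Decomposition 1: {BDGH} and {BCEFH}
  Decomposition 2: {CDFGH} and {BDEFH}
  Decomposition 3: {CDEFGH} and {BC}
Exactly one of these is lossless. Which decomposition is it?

Decomposition 1: common = {BH}, closure = {BH} → lossy.
Decomposition 2: common = {DFH}, closure = {CDFGH} → lossless.
Decomposition 3: common = {C}, closure = {CDFG} → lossy.

Decomposition 2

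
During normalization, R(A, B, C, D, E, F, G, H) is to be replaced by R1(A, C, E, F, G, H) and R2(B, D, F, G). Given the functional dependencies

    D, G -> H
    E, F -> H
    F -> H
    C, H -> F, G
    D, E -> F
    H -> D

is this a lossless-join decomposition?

Common attributes: R1 ∩ R2 = {F, G}.
Closure of {F, G}: F → H applies, adding H; H → D applies, adding D. So (F, G)⁺ = {D, F, G, H}.
The closure contains neither all of R1 = {A, C, E, F, G, H} nor all of R2 = {B, D, F, G}, so the common attributes are not a superkey of either fragment. The join is lossy.

No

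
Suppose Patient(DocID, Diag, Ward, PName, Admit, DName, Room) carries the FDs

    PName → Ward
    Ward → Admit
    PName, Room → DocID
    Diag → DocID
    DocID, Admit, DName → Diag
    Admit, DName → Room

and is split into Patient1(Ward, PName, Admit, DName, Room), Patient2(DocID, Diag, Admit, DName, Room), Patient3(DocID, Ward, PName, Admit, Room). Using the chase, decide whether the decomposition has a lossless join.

Yes

Chase test. Columns are DocID, Diag, Ward, PName, Admit, DName, Room; row i has aⱼ where attribute j ∈ Patienti, else bᵢⱼ.
Initial tableau (one row per fragment):
  row 1: b11 b12 a3 a4 a5 a6 a7
  row 2: a1 a2 b23 b24 a5 a6 a7
  row 3: a1 b32 a3 a4 a5 b36 a7
Rows 1 and 3 agree on PName, Room; apply PName, Room→DocID and equate their DocID entries.
Rows 1 and 2 agree on DocID, Admit, DName; apply DocID, Admit, DName→Diag and equate their Diag entries.
Row 1 is now all distinguished symbols — the join is lossless.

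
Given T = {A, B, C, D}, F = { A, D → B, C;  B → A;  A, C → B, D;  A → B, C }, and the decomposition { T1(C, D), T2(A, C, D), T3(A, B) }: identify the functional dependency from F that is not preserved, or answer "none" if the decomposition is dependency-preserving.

none

A, D → B, C: restricted closure across fragments reaches B, C.
B → A lies within T3.
A, C → B, D: restricted closure across fragments reaches B, D.
A → B, C: restricted closure across fragments reaches B, C.
Every dependency is enforceable on the fragments, so the decomposition is dependency-preserving.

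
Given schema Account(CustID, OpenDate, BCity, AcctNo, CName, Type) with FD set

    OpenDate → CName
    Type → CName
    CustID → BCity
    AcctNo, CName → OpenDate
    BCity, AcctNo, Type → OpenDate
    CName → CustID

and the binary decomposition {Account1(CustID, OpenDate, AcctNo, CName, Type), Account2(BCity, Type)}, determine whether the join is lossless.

Yes

Common attributes: Account1 ∩ Account2 = {Type}.
Closure of {Type}: Type → CName applies, adding CName; CName → CustID applies, adding CustID; CustID → BCity applies, adding BCity. So (Type)⁺ = {CustID, BCity, CName, Type}.
This closure contains every attribute of Account2, so Account1 ∩ Account2 → Account2. The join is lossless.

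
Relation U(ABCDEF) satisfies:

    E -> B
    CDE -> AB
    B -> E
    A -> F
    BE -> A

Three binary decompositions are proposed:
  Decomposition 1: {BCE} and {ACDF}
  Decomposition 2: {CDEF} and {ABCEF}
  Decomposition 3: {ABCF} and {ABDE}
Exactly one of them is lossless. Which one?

Decomposition 2

Decomposition 1: common = {C}, closure = {C} → lossy.
Decomposition 2: common = {CEF}, closure = {ABCEF} → lossless.
Decomposition 3: common = {AB}, closure = {ABEF} → lossy.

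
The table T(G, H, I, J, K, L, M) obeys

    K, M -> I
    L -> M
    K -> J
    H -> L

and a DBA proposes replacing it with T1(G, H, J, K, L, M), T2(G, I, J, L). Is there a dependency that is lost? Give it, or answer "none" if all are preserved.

Check K, M → I: no single fragment contains all of {I, K, M}, and the restricted closure of {K, M} across the fragments never reaches {I}.
L → M is preserved.
K → J is preserved.
H → L is preserved.

K, M -> I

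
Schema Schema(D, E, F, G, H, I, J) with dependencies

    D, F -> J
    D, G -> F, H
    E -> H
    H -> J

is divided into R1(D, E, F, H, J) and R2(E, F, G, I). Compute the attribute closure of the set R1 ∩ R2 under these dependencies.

E, F, H, J

R1 ∩ R2 = {E, F}.
E → H applies, adding H
H → J applies, adding J
Closure: {E, F, H, J}.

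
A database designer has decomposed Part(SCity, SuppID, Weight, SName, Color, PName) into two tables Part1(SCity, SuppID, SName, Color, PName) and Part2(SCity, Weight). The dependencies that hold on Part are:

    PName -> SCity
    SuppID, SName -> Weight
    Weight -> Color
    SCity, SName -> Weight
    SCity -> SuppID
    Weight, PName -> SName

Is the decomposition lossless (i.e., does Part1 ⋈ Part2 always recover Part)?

Common attributes: Part1 ∩ Part2 = {SCity}.
Closure of {SCity}: SCity → SuppID applies, adding SuppID. So (SCity)⁺ = {SCity, SuppID}.
The closure contains neither all of Part1 = {SCity, SuppID, SName, Color, PName} nor all of Part2 = {SCity, Weight}, so the common attributes are not a superkey of either fragment. The join is lossy.

No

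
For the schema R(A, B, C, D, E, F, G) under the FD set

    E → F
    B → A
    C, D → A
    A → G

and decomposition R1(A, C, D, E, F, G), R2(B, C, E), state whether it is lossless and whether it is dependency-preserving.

Lossless test: (C, E)⁺ = {C, E, F}, which is a superkey of neither fragment — lossy.
Dependency preservation: the restricted closure of {B} across the fragments never reaches {A}, so B → A cannot be enforced without a join — not preserved.

lossy and not dependency-preserving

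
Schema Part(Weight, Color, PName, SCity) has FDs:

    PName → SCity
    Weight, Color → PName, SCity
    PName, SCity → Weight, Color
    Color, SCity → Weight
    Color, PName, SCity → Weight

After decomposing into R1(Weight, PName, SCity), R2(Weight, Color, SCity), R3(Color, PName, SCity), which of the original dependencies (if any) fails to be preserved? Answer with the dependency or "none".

PName → SCity lies within R1.
Weight, Color → PName, SCity: restricted closure across fragments reaches PName, SCity.
PName, SCity → Weight, Color: restricted closure across fragments reaches Weight, Color.
Color, SCity → Weight lies within R2.
Color, PName, SCity → Weight: restricted closure across fragments reaches Weight.
Every dependency is enforceable on the fragments, so the decomposition is dependency-preserving.

none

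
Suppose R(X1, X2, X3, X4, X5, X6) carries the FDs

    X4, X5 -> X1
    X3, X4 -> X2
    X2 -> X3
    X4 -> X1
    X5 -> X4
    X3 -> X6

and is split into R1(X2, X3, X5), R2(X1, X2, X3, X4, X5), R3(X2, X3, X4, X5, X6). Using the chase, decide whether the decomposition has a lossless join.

Yes

Chase test. Columns are X1, X2, X3, X4, X5, X6; row i has aⱼ where attribute j ∈ Ri, else bᵢⱼ.
Initial tableau (one row per fragment):
  row 1: b11 a2 a3 b14 a5 b16
  row 2: a1 a2 a3 a4 a5 b26
  row 3: b31 a2 a3 a4 a5 a6
Rows 2 and 3 agree on X4, X5; apply X4, X5→X1 and equate their X1 entries.
Rows 1 and 2 agree on X5; apply X5→X4 and equate their X4 entries.
Rows 1 and 2 agree on X3; apply X3→X6 and equate their X6 entries.
Rows 1 and 3 agree on X3; apply X3→X6 and equate their X6 entries.
Rows 1 and 2 agree on X4, X5; apply X4, X5→X1 and equate their X1 entries.
Row 1 is now all distinguished symbols — the join is lossless.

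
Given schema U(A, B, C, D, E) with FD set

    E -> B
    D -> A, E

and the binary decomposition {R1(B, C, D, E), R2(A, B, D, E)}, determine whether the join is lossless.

Yes

Common attributes: R1 ∩ R2 = {B, D, E}.
Closure of {B, D, E}: D → A, E applies, adding A. So (B, D, E)⁺ = {A, B, D, E}.
This closure contains every attribute of R2, so R1 ∩ R2 → R2. The join is lossless.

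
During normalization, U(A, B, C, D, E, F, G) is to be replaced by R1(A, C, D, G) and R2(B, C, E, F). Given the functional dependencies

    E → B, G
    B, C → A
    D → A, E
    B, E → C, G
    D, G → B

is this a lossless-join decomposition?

No

Common attributes: R1 ∩ R2 = {C}.
No dependency enlarges {C}, so (C)⁺ = {C}.
The closure contains neither all of R1 = {A, C, D, G} nor all of R2 = {B, C, E, F}, so the common attributes are not a superkey of either fragment. The join is lossy.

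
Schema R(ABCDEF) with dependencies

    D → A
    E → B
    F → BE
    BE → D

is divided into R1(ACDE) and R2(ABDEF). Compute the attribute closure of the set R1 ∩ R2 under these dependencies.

ABDE

R1 ∩ R2 = {ADE}.
E → B applies, adding B
Closure: {ABDE}.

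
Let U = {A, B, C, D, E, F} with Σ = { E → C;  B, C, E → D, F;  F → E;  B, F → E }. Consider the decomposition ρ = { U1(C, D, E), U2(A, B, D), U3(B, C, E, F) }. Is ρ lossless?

Chase test. Columns are A, B, C, D, E, F; row i has aⱼ where attribute j ∈ Ui, else bᵢⱼ.
Initial tableau (one row per fragment):
  row 1: b11 b12 a3 a4 a5 b16
  row 2: a1 a2 b23 a4 b25 b26
  row 3: b31 a2 a3 b34 a5 a6
No row becomes fully distinguished — the join is lossy.

No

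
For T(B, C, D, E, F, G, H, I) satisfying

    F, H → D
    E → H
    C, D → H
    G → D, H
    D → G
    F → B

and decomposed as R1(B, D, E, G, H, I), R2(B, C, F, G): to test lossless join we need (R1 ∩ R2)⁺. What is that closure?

R1 ∩ R2 = {B, G}.
G → D, H applies, adding D, H
Closure: {B, D, G, H}.

B, D, G, H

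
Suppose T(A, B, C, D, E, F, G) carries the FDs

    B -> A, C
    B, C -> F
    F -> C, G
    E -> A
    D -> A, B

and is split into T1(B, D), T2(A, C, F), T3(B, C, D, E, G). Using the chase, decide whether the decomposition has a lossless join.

No

Chase test. Columns are A, B, C, D, E, F, G; row i has aⱼ where attribute j ∈ Ti, else bᵢⱼ.
Initial tableau (one row per fragment):
  row 1: b11 a2 b13 a4 b15 b16 b17
  row 2: a1 b22 a3 b24 b25 a6 b27
  row 3: b31 a2 a3 a4 a5 b36 a7
Rows 1 and 3 agree on B; apply B→A, C and equate their A, C entries.
Rows 1 and 3 agree on B, C; apply B, C→F and equate their F entries.
Rows 1 and 3 agree on F; apply F→C, G and equate their C, G entries.
No row becomes fully distinguished — the join is lossy.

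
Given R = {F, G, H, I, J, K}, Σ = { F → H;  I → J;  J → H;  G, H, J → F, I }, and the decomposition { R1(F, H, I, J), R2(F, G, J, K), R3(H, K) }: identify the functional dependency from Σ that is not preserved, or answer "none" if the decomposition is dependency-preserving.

G, H, J → F, I

Check G, H, J → F, I: no single fragment contains all of {F, G, H, I, J}, and the restricted closure of {G, H, J} across the fragments never reaches {F, I}.
F → H is preserved.
I → J is preserved.
J → H is preserved.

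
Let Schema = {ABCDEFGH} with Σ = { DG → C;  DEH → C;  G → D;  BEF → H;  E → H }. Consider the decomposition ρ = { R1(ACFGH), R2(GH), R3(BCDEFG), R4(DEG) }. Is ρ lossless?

No

Chase test. Columns are ABCDEFGH; row i has aⱼ where attribute j ∈ Ri, else bᵢⱼ.
Initial tableau (one row per fragment):
  row 1: a1 b12 a3 b14 b15 a6 a7 a8
  row 2: b21 b22 b23 b24 b25 b26 a7 a8
  row 3: b31 a2 a3 a4 a5 a6 a7 b38
  row 4: b41 b42 b43 a4 a5 b46 a7 b48
Rows 3 and 4 agree on DG; apply DG→C and equate their C entries.
Rows 1 and 2 agree on G; apply G→D and equate their D entries.
Rows 1 and 3 agree on G; apply G→D and equate their D entries.
Rows 3 and 4 agree on E; apply E→H and equate their H entries.
Rows 1 and 2 agree on DG; apply DG→C and equate their C entries.
No row becomes fully distinguished — the join is lossy.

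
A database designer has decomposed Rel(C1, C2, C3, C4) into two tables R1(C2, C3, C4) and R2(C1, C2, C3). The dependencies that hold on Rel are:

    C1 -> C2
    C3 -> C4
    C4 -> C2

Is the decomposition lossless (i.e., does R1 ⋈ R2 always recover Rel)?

Common attributes: R1 ∩ R2 = {C2, C3}.
Closure of {C2, C3}: C3 → C4 applies, adding C4. So (C2, C3)⁺ = {C2, C3, C4}.
This closure contains every attribute of R1, so R1 ∩ R2 → R1. The join is lossless.

Yes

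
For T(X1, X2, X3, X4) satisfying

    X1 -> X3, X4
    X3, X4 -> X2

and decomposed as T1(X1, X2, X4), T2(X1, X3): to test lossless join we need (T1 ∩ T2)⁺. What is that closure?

X1, X2, X3, X4

T1 ∩ T2 = {X1}.
X1 → X3, X4 applies, adding X3, X4
X3, X4 → X2 applies, adding X2
Closure: {X1, X2, X3, X4}.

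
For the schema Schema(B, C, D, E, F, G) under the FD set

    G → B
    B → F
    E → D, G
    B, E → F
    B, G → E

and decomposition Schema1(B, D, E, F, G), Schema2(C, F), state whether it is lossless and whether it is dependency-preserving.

lossy but dependency-preserving

Lossless test: (F)⁺ = {F}, which is a superkey of neither fragment — lossy.
Dependency preservation: every FD's attributes lie within a single fragment, so each can be enforced locally — preserved.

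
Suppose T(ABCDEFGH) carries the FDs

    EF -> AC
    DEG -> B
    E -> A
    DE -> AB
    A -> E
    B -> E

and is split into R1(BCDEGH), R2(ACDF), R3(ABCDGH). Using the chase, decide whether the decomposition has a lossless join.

No

Chase test. Columns are ABCDEFGH; row i has aⱼ where attribute j ∈ Ri, else bᵢⱼ.
Initial tableau (one row per fragment):
  row 1: b11 a2 a3 a4 a5 b16 a7 a8
  row 2: a1 b22 a3 a4 b25 a6 b27 b28
  row 3: a1 a2 a3 a4 b35 b36 a7 a8
Rows 2 and 3 agree on A; apply A→E and equate their E entries.
Rows 1 and 3 agree on B; apply B→E and equate their E entries.
Rows 1 and 2 agree on E; apply E→A and equate their A entries.
Rows 1 and 2 agree on DE; apply DE→AB and equate their AB entries.
No row becomes fully distinguished — the join is lossy.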